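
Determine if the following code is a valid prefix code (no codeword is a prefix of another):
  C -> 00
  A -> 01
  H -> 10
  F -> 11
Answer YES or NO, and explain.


Checking each pair (does one codeword prefix another?):
  C='00' vs A='01': no prefix
  C='00' vs H='10': no prefix
  C='00' vs F='11': no prefix
  A='01' vs C='00': no prefix
  A='01' vs H='10': no prefix
  A='01' vs F='11': no prefix
  H='10' vs C='00': no prefix
  H='10' vs A='01': no prefix
  H='10' vs F='11': no prefix
  F='11' vs C='00': no prefix
  F='11' vs A='01': no prefix
  F='11' vs H='10': no prefix
No violation found over all pairs.

YES -- this is a valid prefix code. No codeword is a prefix of any other codeword.


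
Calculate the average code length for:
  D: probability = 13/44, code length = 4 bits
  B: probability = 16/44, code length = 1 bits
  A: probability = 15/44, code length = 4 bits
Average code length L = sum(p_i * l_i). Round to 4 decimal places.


Weighted contributions p_i * l_i:
  D: (13/44) * 4 = 52/44
  B: (16/44) * 1 = 16/44
  A: (15/44) * 4 = 60/44
Sum = (52 + 16 + 60)/44 = 128/44

L = 128/44 = 2.9091 bits/symbol


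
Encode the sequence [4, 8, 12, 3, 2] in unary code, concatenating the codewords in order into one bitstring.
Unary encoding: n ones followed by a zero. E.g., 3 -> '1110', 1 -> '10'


Encode each number as n ones followed by a terminating 0:
  4 -> 11110 (5 bits)
  8 -> 111111110 (9 bits)
  12 -> 1111111111110 (13 bits)
  3 -> 1110 (4 bits)
  2 -> 110 (3 bits)
Total length = 5 + 9 + 13 + 4 + 3 = 34 bits.

Unary([4, 8, 12, 3, 2]) = 1111011111111011111111111101110110 (34 bits)


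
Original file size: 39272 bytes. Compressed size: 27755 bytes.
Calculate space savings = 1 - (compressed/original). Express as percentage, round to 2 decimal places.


ratio = compressed/original = 27755/39272 = 0.706738
savings = 1 - ratio = 1 - 0.706738 = 0.293262
as a percentage: 0.293262 * 100 = 29.33%

Space savings = 1 - 27755/39272 = 29.33%


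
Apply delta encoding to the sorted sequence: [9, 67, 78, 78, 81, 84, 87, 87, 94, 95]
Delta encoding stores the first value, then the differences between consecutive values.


First value: 9
Deltas:
  67 - 9 = 58
  78 - 67 = 11
  78 - 78 = 0
  81 - 78 = 3
  84 - 81 = 3
  87 - 84 = 3
  87 - 87 = 0
  94 - 87 = 7
  95 - 94 = 1


Delta encoded: [9, 58, 11, 0, 3, 3, 3, 0, 7, 1]


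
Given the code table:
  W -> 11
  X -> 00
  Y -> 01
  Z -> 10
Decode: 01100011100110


Decoding:
01 -> Y
10 -> Z
00 -> X
11 -> W
10 -> Z
01 -> Y
10 -> Z


Result: YZXWZYZ


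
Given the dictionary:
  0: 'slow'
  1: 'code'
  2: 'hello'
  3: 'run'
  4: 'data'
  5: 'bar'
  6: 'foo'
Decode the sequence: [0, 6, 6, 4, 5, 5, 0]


Look up each index in the dictionary:
  0 -> 'slow'
  6 -> 'foo'
  6 -> 'foo'
  4 -> 'data'
  5 -> 'bar'
  5 -> 'bar'
  0 -> 'slow'

Decoded: "slow foo foo data bar bar slow"


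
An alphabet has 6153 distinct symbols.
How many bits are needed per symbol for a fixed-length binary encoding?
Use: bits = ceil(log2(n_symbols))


log2(6153) = 12.5871
Bracket: 2^12 = 4096 < 6153 <= 2^13 = 8192
So ceil(log2(6153)) = 13

bits = ceil(log2(6153)) = ceil(12.5871) = 13 bits


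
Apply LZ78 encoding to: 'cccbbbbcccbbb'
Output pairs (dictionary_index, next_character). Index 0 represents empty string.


LZ78 encoding steps:
Dictionary: {0: ''}
Step 1: w='' (idx 0), next='c' -> output (0, 'c'), add 'c' as idx 1
Step 2: w='c' (idx 1), next='c' -> output (1, 'c'), add 'cc' as idx 2
Step 3: w='' (idx 0), next='b' -> output (0, 'b'), add 'b' as idx 3
Step 4: w='b' (idx 3), next='b' -> output (3, 'b'), add 'bb' as idx 4
Step 5: w='b' (idx 3), next='c' -> output (3, 'c'), add 'bc' as idx 5
Step 6: w='cc' (idx 2), next='b' -> output (2, 'b'), add 'ccb' as idx 6
Step 7: w='bb' (idx 4), end of input -> output (4, '')


Encoded: [(0, 'c'), (1, 'c'), (0, 'b'), (3, 'b'), (3, 'c'), (2, 'b'), (4, '')]


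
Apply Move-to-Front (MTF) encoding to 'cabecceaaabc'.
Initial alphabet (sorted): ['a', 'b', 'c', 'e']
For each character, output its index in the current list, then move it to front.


MTF encoding:
'c': index 2 in ['a', 'b', 'c', 'e'] -> ['c', 'a', 'b', 'e']
'a': index 1 in ['c', 'a', 'b', 'e'] -> ['a', 'c', 'b', 'e']
'b': index 2 in ['a', 'c', 'b', 'e'] -> ['b', 'a', 'c', 'e']
'e': index 3 in ['b', 'a', 'c', 'e'] -> ['e', 'b', 'a', 'c']
'c': index 3 in ['e', 'b', 'a', 'c'] -> ['c', 'e', 'b', 'a']
'c': index 0 in ['c', 'e', 'b', 'a'] -> ['c', 'e', 'b', 'a']
'e': index 1 in ['c', 'e', 'b', 'a'] -> ['e', 'c', 'b', 'a']
'a': index 3 in ['e', 'c', 'b', 'a'] -> ['a', 'e', 'c', 'b']
'a': index 0 in ['a', 'e', 'c', 'b'] -> ['a', 'e', 'c', 'b']
'a': index 0 in ['a', 'e', 'c', 'b'] -> ['a', 'e', 'c', 'b']
'b': index 3 in ['a', 'e', 'c', 'b'] -> ['b', 'a', 'e', 'c']
'c': index 3 in ['b', 'a', 'e', 'c'] -> ['c', 'b', 'a', 'e']


Output: [2, 1, 2, 3, 3, 0, 1, 3, 0, 0, 3, 3]


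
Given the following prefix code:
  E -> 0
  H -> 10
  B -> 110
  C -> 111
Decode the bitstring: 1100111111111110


Decoding step by step:
Bits 110 -> B
Bits 0 -> E
Bits 111 -> C
Bits 111 -> C
Bits 111 -> C
Bits 110 -> B


Decoded message: BECCCB


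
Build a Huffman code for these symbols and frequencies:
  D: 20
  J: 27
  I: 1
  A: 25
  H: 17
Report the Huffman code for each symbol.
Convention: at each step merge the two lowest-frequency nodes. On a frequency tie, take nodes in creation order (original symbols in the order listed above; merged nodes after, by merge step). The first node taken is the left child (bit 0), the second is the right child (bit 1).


Huffman tree construction:
Step 1: Merge I(1) + H(17) = 18
Step 2: Merge (I+H)(18) + D(20) = 38
Step 3: Merge A(25) + J(27) = 52
Step 4: Merge ((I+H)+D)(38) + (A+J)(52) = 90
Read each symbol's code off the tree from the root (left child = 0, right child = 1).

Codes:
  D: 01 (length 2)
  J: 11 (length 2)
  I: 000 (length 3)
  A: 10 (length 2)
  H: 001 (length 3)
Average code length: 198/90 = 2.2000 bits/symbol


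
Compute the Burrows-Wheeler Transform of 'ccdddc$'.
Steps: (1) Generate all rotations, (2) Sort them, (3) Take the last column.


Rotations (sorted):
  0: $ccdddc -> last char: c
  1: c$ccddd -> last char: d
  2: ccdddc$ -> last char: $
  3: cdddc$c -> last char: c
  4: dc$ccdd -> last char: d
  5: ddc$ccd -> last char: d
  6: dddc$cc -> last char: c


BWT = cd$cddc


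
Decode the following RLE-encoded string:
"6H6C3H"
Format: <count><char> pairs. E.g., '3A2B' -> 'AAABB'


Expanding each <count><char> pair:
  6H -> 'HHHHHH'
  6C -> 'CCCCCC'
  3H -> 'HHH'

Decoded = HHHHHHCCCCCCHHH


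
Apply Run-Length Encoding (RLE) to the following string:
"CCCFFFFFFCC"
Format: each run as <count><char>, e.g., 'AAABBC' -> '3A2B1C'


Scanning runs left to right:
  i=0: run of 'C' x 3 -> '3C'
  i=3: run of 'F' x 6 -> '6F'
  i=9: run of 'C' x 2 -> '2C'

RLE = 3C6F2C


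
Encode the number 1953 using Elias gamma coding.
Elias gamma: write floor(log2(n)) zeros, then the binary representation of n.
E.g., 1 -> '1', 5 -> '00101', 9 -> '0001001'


num_bits = floor(log2(1953)) + 1 = 11
leading_zeros = num_bits - 1 = 10
binary(1953) = 11110100001

Elias gamma(1953) = '0000000000' + '11110100001' = 000000000011110100001 (21 bits)


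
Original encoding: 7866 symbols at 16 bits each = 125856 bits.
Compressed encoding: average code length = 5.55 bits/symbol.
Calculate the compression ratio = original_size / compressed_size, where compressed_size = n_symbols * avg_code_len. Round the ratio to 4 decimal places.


original_size = n_symbols * orig_bits = 7866 * 16 = 125856 bits
compressed_size = n_symbols * avg_code_len = 7866 * 5.55 = 43656.3 bits
ratio = original_size / compressed_size = 125856 / 43656.3 = 2.8829

Compression ratio = 2.8829


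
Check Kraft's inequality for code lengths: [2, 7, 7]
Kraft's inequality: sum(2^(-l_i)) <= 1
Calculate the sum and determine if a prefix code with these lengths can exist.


Sum = 2^(-2) + 2^(-7) + 2^(-7)
    = 0.25 + 0.0078125 + 0.0078125
    = 34/128 = 0.265625
Since 0.265625 <= 1, Kraft's inequality IS satisfied.
A prefix code with these lengths CAN exist.

Kraft sum = 0.265625. Satisfied.


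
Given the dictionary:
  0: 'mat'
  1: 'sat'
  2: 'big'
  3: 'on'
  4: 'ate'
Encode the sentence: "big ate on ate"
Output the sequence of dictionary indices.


Look up each word in the dictionary:
  'big' -> 2
  'ate' -> 4
  'on' -> 3
  'ate' -> 4

Encoded: [2, 4, 3, 4]


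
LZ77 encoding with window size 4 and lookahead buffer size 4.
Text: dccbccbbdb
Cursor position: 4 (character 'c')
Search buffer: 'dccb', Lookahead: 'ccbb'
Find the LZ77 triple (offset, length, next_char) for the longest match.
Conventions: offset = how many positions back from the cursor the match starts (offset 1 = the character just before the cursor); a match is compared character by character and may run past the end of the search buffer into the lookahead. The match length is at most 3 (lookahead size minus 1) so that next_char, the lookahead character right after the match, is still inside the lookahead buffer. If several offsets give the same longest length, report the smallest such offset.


Try each offset into the search buffer:
  offset=1 (pos 3, char 'b'): match length 0
  offset=2 (pos 2, char 'c'): match length 1
  offset=3 (pos 1, char 'c'): match length 3
  offset=4 (pos 0, char 'd'): match length 0
Longest match has length 3 at offset 3.
next_char = character at position 4 + 3 = 7 -> 'b'

Best match: offset=3, length=3 (matching 'ccb' starting at position 1)
LZ77 triple: (3, 3, 'b')


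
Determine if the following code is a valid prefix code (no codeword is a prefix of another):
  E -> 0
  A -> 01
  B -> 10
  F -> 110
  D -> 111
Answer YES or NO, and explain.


Checking each pair (does one codeword prefix another?):
  E='0' vs A='01': prefix -- VIOLATION

NO -- this is NOT a valid prefix code. E (0) is a prefix of A (01).


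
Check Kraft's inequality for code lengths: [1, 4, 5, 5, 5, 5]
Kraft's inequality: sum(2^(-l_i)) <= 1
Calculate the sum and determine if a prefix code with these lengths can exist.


Sum = 2^(-1) + 2^(-4) + 2^(-5) + 2^(-5) + 2^(-5) + 2^(-5)
    = 0.5 + 0.0625 + 0.03125 + 0.03125 + 0.03125 + 0.03125
    = 22/32 = 0.6875
Since 0.6875 <= 1, Kraft's inequality IS satisfied.
A prefix code with these lengths CAN exist.

Kraft sum = 0.6875. Satisfied.


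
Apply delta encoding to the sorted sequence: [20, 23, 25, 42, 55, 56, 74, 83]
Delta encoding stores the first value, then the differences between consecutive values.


First value: 20
Deltas:
  23 - 20 = 3
  25 - 23 = 2
  42 - 25 = 17
  55 - 42 = 13
  56 - 55 = 1
  74 - 56 = 18
  83 - 74 = 9


Delta encoded: [20, 3, 2, 17, 13, 1, 18, 9]


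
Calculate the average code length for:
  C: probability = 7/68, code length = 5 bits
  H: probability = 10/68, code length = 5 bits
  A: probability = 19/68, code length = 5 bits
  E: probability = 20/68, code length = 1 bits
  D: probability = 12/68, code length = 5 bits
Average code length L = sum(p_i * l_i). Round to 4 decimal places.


Weighted contributions p_i * l_i:
  C: (7/68) * 5 = 35/68
  H: (10/68) * 5 = 50/68
  A: (19/68) * 5 = 95/68
  E: (20/68) * 1 = 20/68
  D: (12/68) * 5 = 60/68
Sum = (35 + 50 + 95 + 20 + 60)/68 = 260/68

L = 260/68 = 3.8235 bits/symbol


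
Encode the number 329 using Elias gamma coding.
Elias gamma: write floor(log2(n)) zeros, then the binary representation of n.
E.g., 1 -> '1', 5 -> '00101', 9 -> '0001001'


num_bits = floor(log2(329)) + 1 = 9
leading_zeros = num_bits - 1 = 8
binary(329) = 101001001

Elias gamma(329) = '00000000' + '101001001' = 00000000101001001 (17 bits)


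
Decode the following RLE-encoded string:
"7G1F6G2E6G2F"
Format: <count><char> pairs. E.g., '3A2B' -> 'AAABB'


Expanding each <count><char> pair:
  7G -> 'GGGGGGG'
  1F -> 'F'
  6G -> 'GGGGGG'
  2E -> 'EE'
  6G -> 'GGGGGG'
  2F -> 'FF'

Decoded = GGGGGGGFGGGGGGEEGGGGGGFF


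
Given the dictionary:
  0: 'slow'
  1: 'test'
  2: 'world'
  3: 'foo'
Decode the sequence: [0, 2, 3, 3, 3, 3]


Look up each index in the dictionary:
  0 -> 'slow'
  2 -> 'world'
  3 -> 'foo'
  3 -> 'foo'
  3 -> 'foo'
  3 -> 'foo'

Decoded: "slow world foo foo foo foo"


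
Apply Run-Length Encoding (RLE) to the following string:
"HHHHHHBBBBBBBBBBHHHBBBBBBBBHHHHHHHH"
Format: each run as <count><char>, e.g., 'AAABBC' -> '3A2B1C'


Scanning runs left to right:
  i=0: run of 'H' x 6 -> '6H'
  i=6: run of 'B' x 10 -> '10B'
  i=16: run of 'H' x 3 -> '3H'
  i=19: run of 'B' x 8 -> '8B'
  i=27: run of 'H' x 8 -> '8H'

RLE = 6H10B3H8B8H


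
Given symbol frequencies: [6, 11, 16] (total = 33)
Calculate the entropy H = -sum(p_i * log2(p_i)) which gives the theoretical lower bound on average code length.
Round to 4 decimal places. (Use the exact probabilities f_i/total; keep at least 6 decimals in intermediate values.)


Per-symbol terms -p_i * log2(p_i) with p_i = f_i/33:
  p = 6/33 = 0.181818: log2(p) = -2.459432, -p*log2(p) = 0.447169
  p = 11/33 = 0.333333: log2(p) = -1.584963, -p*log2(p) = 0.528321
  p = 16/33 = 0.484848: log2(p) = -1.044394, -p*log2(p) = 0.506373
H = 0.447169 + 0.528321 + 0.506373 = 1.481863

H = 1.4819 bits/symbol


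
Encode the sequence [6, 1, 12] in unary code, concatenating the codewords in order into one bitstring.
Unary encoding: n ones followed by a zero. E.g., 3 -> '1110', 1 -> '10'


Encode each number as n ones followed by a terminating 0:
  6 -> 1111110 (7 bits)
  1 -> 10 (2 bits)
  12 -> 1111111111110 (13 bits)
Total length = 7 + 2 + 13 = 22 bits.

Unary([6, 1, 12]) = 1111110101111111111110 (22 bits)


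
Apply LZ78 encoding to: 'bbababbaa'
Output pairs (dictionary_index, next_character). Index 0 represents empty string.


LZ78 encoding steps:
Dictionary: {0: ''}
Step 1: w='' (idx 0), next='b' -> output (0, 'b'), add 'b' as idx 1
Step 2: w='b' (idx 1), next='a' -> output (1, 'a'), add 'ba' as idx 2
Step 3: w='ba' (idx 2), next='b' -> output (2, 'b'), add 'bab' as idx 3
Step 4: w='ba' (idx 2), next='a' -> output (2, 'a'), add 'baa' as idx 4


Encoded: [(0, 'b'), (1, 'a'), (2, 'b'), (2, 'a')]


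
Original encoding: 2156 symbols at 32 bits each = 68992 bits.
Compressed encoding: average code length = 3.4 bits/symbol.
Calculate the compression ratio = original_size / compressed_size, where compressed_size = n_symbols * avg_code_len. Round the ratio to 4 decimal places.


original_size = n_symbols * orig_bits = 2156 * 32 = 68992 bits
compressed_size = n_symbols * avg_code_len = 2156 * 3.4 = 7330.4 bits
ratio = original_size / compressed_size = 68992 / 7330.4 = 9.4118

Compression ratio = 9.4118


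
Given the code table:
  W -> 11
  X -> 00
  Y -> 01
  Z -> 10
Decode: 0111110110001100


Decoding:
01 -> Y
11 -> W
11 -> W
01 -> Y
10 -> Z
00 -> X
11 -> W
00 -> X


Result: YWWYZXWX


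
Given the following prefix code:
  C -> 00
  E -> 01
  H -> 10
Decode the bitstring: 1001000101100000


Decoding step by step:
Bits 10 -> H
Bits 01 -> E
Bits 00 -> C
Bits 01 -> E
Bits 01 -> E
Bits 10 -> H
Bits 00 -> C
Bits 00 -> C


Decoded message: HECEEHCC


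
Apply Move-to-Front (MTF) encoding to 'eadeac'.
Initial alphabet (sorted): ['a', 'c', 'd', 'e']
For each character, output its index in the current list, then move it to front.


MTF encoding:
'e': index 3 in ['a', 'c', 'd', 'e'] -> ['e', 'a', 'c', 'd']
'a': index 1 in ['e', 'a', 'c', 'd'] -> ['a', 'e', 'c', 'd']
'd': index 3 in ['a', 'e', 'c', 'd'] -> ['d', 'a', 'e', 'c']
'e': index 2 in ['d', 'a', 'e', 'c'] -> ['e', 'd', 'a', 'c']
'a': index 2 in ['e', 'd', 'a', 'c'] -> ['a', 'e', 'd', 'c']
'c': index 3 in ['a', 'e', 'd', 'c'] -> ['c', 'a', 'e', 'd']


Output: [3, 1, 3, 2, 2, 3]


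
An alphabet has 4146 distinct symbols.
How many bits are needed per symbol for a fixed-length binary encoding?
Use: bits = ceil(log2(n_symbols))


log2(4146) = 12.0175
Bracket: 2^12 = 4096 < 4146 <= 2^13 = 8192
So ceil(log2(4146)) = 13

bits = ceil(log2(4146)) = ceil(12.0175) = 13 bits


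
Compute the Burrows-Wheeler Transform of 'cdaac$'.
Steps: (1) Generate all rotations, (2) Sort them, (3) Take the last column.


Rotations (sorted):
  0: $cdaac -> last char: c
  1: aac$cd -> last char: d
  2: ac$cda -> last char: a
  3: c$cdaa -> last char: a
  4: cdaac$ -> last char: $
  5: daac$c -> last char: c


BWT = cdaa$c


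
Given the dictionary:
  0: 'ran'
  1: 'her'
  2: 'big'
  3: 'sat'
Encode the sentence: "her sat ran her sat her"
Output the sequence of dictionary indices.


Look up each word in the dictionary:
  'her' -> 1
  'sat' -> 3
  'ran' -> 0
  'her' -> 1
  'sat' -> 3
  'her' -> 1

Encoded: [1, 3, 0, 1, 3, 1]


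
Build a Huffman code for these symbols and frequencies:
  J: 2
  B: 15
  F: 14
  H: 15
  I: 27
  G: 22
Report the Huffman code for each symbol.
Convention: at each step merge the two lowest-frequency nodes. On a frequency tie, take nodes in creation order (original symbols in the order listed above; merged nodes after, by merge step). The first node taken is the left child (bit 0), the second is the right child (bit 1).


Huffman tree construction:
Step 1: Merge J(2) + F(14) = 16
Step 2: Merge B(15) + H(15) = 30
Step 3: Merge (J+F)(16) + G(22) = 38
Step 4: Merge I(27) + (B+H)(30) = 57
Step 5: Merge ((J+F)+G)(38) + (I+(B+H))(57) = 95
Read each symbol's code off the tree from the root (left child = 0, right child = 1).

Codes:
  J: 000 (length 3)
  B: 110 (length 3)
  F: 001 (length 3)
  H: 111 (length 3)
  I: 10 (length 2)
  G: 01 (length 2)
Average code length: 236/95 = 2.4842 bits/symbol


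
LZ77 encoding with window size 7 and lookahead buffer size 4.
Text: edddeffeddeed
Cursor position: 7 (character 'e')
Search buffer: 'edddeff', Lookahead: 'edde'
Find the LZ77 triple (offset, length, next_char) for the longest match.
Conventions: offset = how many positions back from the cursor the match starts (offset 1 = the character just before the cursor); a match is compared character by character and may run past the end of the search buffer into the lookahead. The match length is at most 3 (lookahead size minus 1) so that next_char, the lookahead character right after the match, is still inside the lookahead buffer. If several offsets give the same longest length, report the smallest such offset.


Try each offset into the search buffer:
  offset=1 (pos 6, char 'f'): match length 0
  offset=2 (pos 5, char 'f'): match length 0
  offset=3 (pos 4, char 'e'): match length 1
  offset=4 (pos 3, char 'd'): match length 0
  offset=5 (pos 2, char 'd'): match length 0
  offset=6 (pos 1, char 'd'): match length 0
  offset=7 (pos 0, char 'e'): match length 3
Longest match has length 3 at offset 7.
next_char = character at position 7 + 3 = 10 -> 'e'

Best match: offset=7, length=3 (matching 'edd' starting at position 0)
LZ77 triple: (7, 3, 'e')


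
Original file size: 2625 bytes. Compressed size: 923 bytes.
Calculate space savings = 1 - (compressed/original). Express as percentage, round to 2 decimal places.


ratio = compressed/original = 923/2625 = 0.351619
savings = 1 - ratio = 1 - 0.351619 = 0.648381
as a percentage: 0.648381 * 100 = 64.84%

Space savings = 1 - 923/2625 = 64.84%


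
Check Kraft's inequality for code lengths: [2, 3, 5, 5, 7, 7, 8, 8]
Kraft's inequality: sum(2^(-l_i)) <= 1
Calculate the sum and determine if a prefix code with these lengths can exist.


Sum = 2^(-2) + 2^(-3) + 2^(-5) + 2^(-5) + 2^(-7) + 2^(-7) + 2^(-8) + 2^(-8)
    = 0.25 + 0.125 + 0.03125 + 0.03125 + 0.0078125 + 0.0078125 + 0.00390625 + 0.00390625
    = 118/256 = 0.4609375
Since 0.4609375 <= 1, Kraft's inequality IS satisfied.
A prefix code with these lengths CAN exist.

Kraft sum = 0.4609375. Satisfied.


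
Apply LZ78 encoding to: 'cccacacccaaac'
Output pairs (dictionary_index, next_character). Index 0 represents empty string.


LZ78 encoding steps:
Dictionary: {0: ''}
Step 1: w='' (idx 0), next='c' -> output (0, 'c'), add 'c' as idx 1
Step 2: w='c' (idx 1), next='c' -> output (1, 'c'), add 'cc' as idx 2
Step 3: w='' (idx 0), next='a' -> output (0, 'a'), add 'a' as idx 3
Step 4: w='c' (idx 1), next='a' -> output (1, 'a'), add 'ca' as idx 4
Step 5: w='cc' (idx 2), next='c' -> output (2, 'c'), add 'ccc' as idx 5
Step 6: w='a' (idx 3), next='a' -> output (3, 'a'), add 'aa' as idx 6
Step 7: w='a' (idx 3), next='c' -> output (3, 'c'), add 'ac' as idx 7


Encoded: [(0, 'c'), (1, 'c'), (0, 'a'), (1, 'a'), (2, 'c'), (3, 'a'), (3, 'c')]


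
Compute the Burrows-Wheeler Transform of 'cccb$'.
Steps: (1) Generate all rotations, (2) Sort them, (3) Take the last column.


Rotations (sorted):
  0: $cccb -> last char: b
  1: b$ccc -> last char: c
  2: cb$cc -> last char: c
  3: ccb$c -> last char: c
  4: cccb$ -> last char: $


BWT = bccc$


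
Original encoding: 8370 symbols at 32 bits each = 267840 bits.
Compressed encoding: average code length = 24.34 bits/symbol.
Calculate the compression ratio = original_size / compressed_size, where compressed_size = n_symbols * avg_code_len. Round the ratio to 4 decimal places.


original_size = n_symbols * orig_bits = 8370 * 32 = 267840 bits
compressed_size = n_symbols * avg_code_len = 8370 * 24.34 = 203725.8 bits
ratio = original_size / compressed_size = 267840 / 203725.8 = 1.3147

Compression ratio = 1.3147


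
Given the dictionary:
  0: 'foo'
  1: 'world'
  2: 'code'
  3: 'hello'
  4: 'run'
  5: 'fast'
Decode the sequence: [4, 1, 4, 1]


Look up each index in the dictionary:
  4 -> 'run'
  1 -> 'world'
  4 -> 'run'
  1 -> 'world'

Decoded: "run world run world"


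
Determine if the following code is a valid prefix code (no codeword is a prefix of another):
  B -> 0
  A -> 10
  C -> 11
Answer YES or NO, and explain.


Checking each pair (does one codeword prefix another?):
  B='0' vs A='10': no prefix
  B='0' vs C='11': no prefix
  A='10' vs B='0': no prefix
  A='10' vs C='11': no prefix
  C='11' vs B='0': no prefix
  C='11' vs A='10': no prefix
No violation found over all pairs.

YES -- this is a valid prefix code. No codeword is a prefix of any other codeword.


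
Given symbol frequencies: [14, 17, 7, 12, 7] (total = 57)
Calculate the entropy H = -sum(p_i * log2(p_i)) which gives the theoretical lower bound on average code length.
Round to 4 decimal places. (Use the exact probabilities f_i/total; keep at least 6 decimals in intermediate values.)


Per-symbol terms -p_i * log2(p_i) with p_i = f_i/57:
  p = 14/57 = 0.245614: log2(p) = -2.025535, -p*log2(p) = 0.497500
  p = 17/57 = 0.298246: log2(p) = -1.745427, -p*log2(p) = 0.520566
  p = 7/57 = 0.122807: log2(p) = -3.025535, -p*log2(p) = 0.371557
  p = 12/57 = 0.210526: log2(p) = -2.247928, -p*log2(p) = 0.473248
  p = 7/57 = 0.122807: log2(p) = -3.025535, -p*log2(p) = 0.371557
H = 0.497500 + 0.520566 + 0.371557 + 0.473248 + 0.371557 = 2.234428

H = 2.2344 bits/symbol


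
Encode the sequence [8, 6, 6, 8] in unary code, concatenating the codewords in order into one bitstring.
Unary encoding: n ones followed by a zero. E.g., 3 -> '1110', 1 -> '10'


Encode each number as n ones followed by a terminating 0:
  8 -> 111111110 (9 bits)
  6 -> 1111110 (7 bits)
  6 -> 1111110 (7 bits)
  8 -> 111111110 (9 bits)
Total length = 9 + 7 + 7 + 9 = 32 bits.

Unary([8, 6, 6, 8]) = 11111111011111101111110111111110 (32 bits)


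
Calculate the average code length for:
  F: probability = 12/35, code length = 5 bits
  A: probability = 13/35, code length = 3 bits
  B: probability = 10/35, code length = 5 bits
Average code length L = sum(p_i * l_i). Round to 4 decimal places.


Weighted contributions p_i * l_i:
  F: (12/35) * 5 = 60/35
  A: (13/35) * 3 = 39/35
  B: (10/35) * 5 = 50/35
Sum = (60 + 39 + 50)/35 = 149/35

L = 149/35 = 4.2571 bits/symbol


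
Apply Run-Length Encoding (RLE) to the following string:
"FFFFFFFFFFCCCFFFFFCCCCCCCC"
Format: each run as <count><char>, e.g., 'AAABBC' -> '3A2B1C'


Scanning runs left to right:
  i=0: run of 'F' x 10 -> '10F'
  i=10: run of 'C' x 3 -> '3C'
  i=13: run of 'F' x 5 -> '5F'
  i=18: run of 'C' x 8 -> '8C'

RLE = 10F3C5F8C


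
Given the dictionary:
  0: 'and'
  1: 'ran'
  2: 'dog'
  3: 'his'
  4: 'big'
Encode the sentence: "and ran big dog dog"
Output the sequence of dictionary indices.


Look up each word in the dictionary:
  'and' -> 0
  'ran' -> 1
  'big' -> 4
  'dog' -> 2
  'dog' -> 2

Encoded: [0, 1, 4, 2, 2]


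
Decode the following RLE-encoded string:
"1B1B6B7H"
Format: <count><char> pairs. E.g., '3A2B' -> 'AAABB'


Expanding each <count><char> pair:
  1B -> 'B'
  1B -> 'B'
  6B -> 'BBBBBB'
  7H -> 'HHHHHHH'

Decoded = BBBBBBBBHHHHHHH


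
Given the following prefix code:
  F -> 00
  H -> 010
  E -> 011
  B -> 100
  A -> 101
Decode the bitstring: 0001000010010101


Decoding step by step:
Bits 00 -> F
Bits 010 -> H
Bits 00 -> F
Bits 010 -> H
Bits 010 -> H
Bits 101 -> A


Decoded message: FHFHHA


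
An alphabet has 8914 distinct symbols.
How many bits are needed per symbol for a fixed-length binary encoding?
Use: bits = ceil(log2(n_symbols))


log2(8914) = 13.1219
Bracket: 2^13 = 8192 < 8914 <= 2^14 = 16384
So ceil(log2(8914)) = 14

bits = ceil(log2(8914)) = ceil(13.1219) = 14 bits


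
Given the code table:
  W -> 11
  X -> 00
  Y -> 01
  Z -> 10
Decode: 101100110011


Decoding:
10 -> Z
11 -> W
00 -> X
11 -> W
00 -> X
11 -> W


Result: ZWXWXW


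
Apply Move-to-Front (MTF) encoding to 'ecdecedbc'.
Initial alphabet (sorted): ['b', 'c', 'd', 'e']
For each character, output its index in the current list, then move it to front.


MTF encoding:
'e': index 3 in ['b', 'c', 'd', 'e'] -> ['e', 'b', 'c', 'd']
'c': index 2 in ['e', 'b', 'c', 'd'] -> ['c', 'e', 'b', 'd']
'd': index 3 in ['c', 'e', 'b', 'd'] -> ['d', 'c', 'e', 'b']
'e': index 2 in ['d', 'c', 'e', 'b'] -> ['e', 'd', 'c', 'b']
'c': index 2 in ['e', 'd', 'c', 'b'] -> ['c', 'e', 'd', 'b']
'e': index 1 in ['c', 'e', 'd', 'b'] -> ['e', 'c', 'd', 'b']
'd': index 2 in ['e', 'c', 'd', 'b'] -> ['d', 'e', 'c', 'b']
'b': index 3 in ['d', 'e', 'c', 'b'] -> ['b', 'd', 'e', 'c']
'c': index 3 in ['b', 'd', 'e', 'c'] -> ['c', 'b', 'd', 'e']


Output: [3, 2, 3, 2, 2, 1, 2, 3, 3]


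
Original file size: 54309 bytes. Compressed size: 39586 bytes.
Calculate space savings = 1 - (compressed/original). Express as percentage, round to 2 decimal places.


ratio = compressed/original = 39586/54309 = 0.728903
savings = 1 - ratio = 1 - 0.728903 = 0.271097
as a percentage: 0.271097 * 100 = 27.11%

Space savings = 1 - 39586/54309 = 27.11%


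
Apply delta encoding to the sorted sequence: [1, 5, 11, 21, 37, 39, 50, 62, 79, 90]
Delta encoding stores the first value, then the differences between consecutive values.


First value: 1
Deltas:
  5 - 1 = 4
  11 - 5 = 6
  21 - 11 = 10
  37 - 21 = 16
  39 - 37 = 2
  50 - 39 = 11
  62 - 50 = 12
  79 - 62 = 17
  90 - 79 = 11


Delta encoded: [1, 4, 6, 10, 16, 2, 11, 12, 17, 11]


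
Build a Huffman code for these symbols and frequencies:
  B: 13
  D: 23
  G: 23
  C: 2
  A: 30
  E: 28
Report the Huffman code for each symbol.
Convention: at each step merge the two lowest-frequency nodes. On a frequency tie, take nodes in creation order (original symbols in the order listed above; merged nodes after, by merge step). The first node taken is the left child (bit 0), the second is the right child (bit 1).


Huffman tree construction:
Step 1: Merge C(2) + B(13) = 15
Step 2: Merge (C+B)(15) + D(23) = 38
Step 3: Merge G(23) + E(28) = 51
Step 4: Merge A(30) + ((C+B)+D)(38) = 68
Step 5: Merge (G+E)(51) + (A+((C+B)+D))(68) = 119
Read each symbol's code off the tree from the root (left child = 0, right child = 1).

Codes:
  B: 1101 (length 4)
  D: 111 (length 3)
  G: 00 (length 2)
  C: 1100 (length 4)
  A: 10 (length 2)
  E: 01 (length 2)
Average code length: 291/119 = 2.4454 bits/symbol


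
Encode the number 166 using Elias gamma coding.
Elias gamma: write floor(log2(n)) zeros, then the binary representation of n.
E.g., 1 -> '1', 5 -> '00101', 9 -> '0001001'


num_bits = floor(log2(166)) + 1 = 8
leading_zeros = num_bits - 1 = 7
binary(166) = 10100110

Elias gamma(166) = '0000000' + '10100110' = 000000010100110 (15 bits)


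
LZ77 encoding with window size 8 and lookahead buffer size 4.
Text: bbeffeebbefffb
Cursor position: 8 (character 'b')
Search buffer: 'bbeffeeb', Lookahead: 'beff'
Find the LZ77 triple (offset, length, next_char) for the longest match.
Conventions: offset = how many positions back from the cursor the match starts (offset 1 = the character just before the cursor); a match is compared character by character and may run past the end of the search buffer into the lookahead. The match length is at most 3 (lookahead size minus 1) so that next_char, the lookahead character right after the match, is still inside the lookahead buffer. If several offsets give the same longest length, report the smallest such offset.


Try each offset into the search buffer:
  offset=1 (pos 7, char 'b'): match length 1
  offset=2 (pos 6, char 'e'): match length 0
  offset=3 (pos 5, char 'e'): match length 0
  offset=4 (pos 4, char 'f'): match length 0
  offset=5 (pos 3, char 'f'): match length 0
  offset=6 (pos 2, char 'e'): match length 0
  offset=7 (pos 1, char 'b'): match length 3
  offset=8 (pos 0, char 'b'): match length 1
Longest match has length 3 at offset 7.
next_char = character at position 8 + 3 = 11 -> 'f'

Best match: offset=7, length=3 (matching 'bef' starting at position 1)
LZ77 triple: (7, 3, 'f')


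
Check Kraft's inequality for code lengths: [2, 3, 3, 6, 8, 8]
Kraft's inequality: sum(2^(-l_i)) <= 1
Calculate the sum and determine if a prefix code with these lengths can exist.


Sum = 2^(-2) + 2^(-3) + 2^(-3) + 2^(-6) + 2^(-8) + 2^(-8)
    = 0.25 + 0.125 + 0.125 + 0.015625 + 0.00390625 + 0.00390625
    = 134/256 = 0.5234375
Since 0.5234375 <= 1, Kraft's inequality IS satisfied.
A prefix code with these lengths CAN exist.

Kraft sum = 0.5234375. Satisfied.


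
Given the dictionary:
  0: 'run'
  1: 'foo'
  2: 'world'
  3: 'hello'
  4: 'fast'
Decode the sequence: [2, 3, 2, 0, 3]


Look up each index in the dictionary:
  2 -> 'world'
  3 -> 'hello'
  2 -> 'world'
  0 -> 'run'
  3 -> 'hello'

Decoded: "world hello world run hello"


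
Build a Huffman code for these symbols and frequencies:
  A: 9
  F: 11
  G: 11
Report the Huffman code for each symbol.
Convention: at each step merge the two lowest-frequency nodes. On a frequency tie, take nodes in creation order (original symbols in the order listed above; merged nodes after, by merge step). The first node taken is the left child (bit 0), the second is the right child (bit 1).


Huffman tree construction:
Step 1: Merge A(9) + F(11) = 20
Step 2: Merge G(11) + (A+F)(20) = 31
Read each symbol's code off the tree from the root (left child = 0, right child = 1).

Codes:
  A: 10 (length 2)
  F: 11 (length 2)
  G: 0 (length 1)
Average code length: 51/31 = 1.6452 bits/symbol


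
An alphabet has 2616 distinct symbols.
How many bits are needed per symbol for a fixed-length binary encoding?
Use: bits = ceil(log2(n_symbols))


log2(2616) = 11.3531
Bracket: 2^11 = 2048 < 2616 <= 2^12 = 4096
So ceil(log2(2616)) = 12

bits = ceil(log2(2616)) = ceil(11.3531) = 12 bits


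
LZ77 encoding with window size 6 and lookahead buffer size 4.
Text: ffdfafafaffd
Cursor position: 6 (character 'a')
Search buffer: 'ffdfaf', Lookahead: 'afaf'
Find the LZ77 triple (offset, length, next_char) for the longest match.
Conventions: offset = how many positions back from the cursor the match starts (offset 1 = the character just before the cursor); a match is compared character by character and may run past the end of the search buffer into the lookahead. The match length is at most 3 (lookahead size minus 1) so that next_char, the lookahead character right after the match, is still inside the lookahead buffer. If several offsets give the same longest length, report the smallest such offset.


Try each offset into the search buffer:
  offset=1 (pos 5, char 'f'): match length 0
  offset=2 (pos 4, char 'a'): match length 3
  offset=3 (pos 3, char 'f'): match length 0
  offset=4 (pos 2, char 'd'): match length 0
  offset=5 (pos 1, char 'f'): match length 0
  offset=6 (pos 0, char 'f'): match length 0
Longest match has length 3 at offset 2.
next_char = character at position 6 + 3 = 9 -> 'f'

Best match: offset=2, length=3 (matching 'afa' starting at position 4)
LZ77 triple: (2, 3, 'f')


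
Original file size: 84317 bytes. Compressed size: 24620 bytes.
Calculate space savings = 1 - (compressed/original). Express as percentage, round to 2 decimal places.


ratio = compressed/original = 24620/84317 = 0.291993
savings = 1 - ratio = 1 - 0.291993 = 0.708007
as a percentage: 0.708007 * 100 = 70.8%

Space savings = 1 - 24620/84317 = 70.8%


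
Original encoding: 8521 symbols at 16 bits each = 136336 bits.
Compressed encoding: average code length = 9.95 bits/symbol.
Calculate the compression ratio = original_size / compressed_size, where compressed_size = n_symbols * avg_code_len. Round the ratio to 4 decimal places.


original_size = n_symbols * orig_bits = 8521 * 16 = 136336 bits
compressed_size = n_symbols * avg_code_len = 8521 * 9.95 = 84783.95 bits
ratio = original_size / compressed_size = 136336 / 84783.95 = 1.608

Compression ratio = 1.608


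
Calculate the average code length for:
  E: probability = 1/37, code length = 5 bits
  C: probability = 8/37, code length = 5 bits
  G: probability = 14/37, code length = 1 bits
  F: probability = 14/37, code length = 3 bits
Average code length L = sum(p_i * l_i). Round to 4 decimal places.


Weighted contributions p_i * l_i:
  E: (1/37) * 5 = 5/37
  C: (8/37) * 5 = 40/37
  G: (14/37) * 1 = 14/37
  F: (14/37) * 3 = 42/37
Sum = (5 + 40 + 14 + 42)/37 = 101/37

L = 101/37 = 2.7297 bits/symbol


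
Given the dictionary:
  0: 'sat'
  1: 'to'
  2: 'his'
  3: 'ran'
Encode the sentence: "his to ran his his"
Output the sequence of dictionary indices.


Look up each word in the dictionary:
  'his' -> 2
  'to' -> 1
  'ran' -> 3
  'his' -> 2
  'his' -> 2

Encoded: [2, 1, 3, 2, 2]


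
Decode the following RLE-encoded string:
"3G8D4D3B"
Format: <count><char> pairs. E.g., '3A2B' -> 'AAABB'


Expanding each <count><char> pair:
  3G -> 'GGG'
  8D -> 'DDDDDDDD'
  4D -> 'DDDD'
  3B -> 'BBB'

Decoded = GGGDDDDDDDDDDDDBBB


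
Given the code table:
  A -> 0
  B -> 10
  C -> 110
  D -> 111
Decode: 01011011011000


Decoding:
0 -> A
10 -> B
110 -> C
110 -> C
110 -> C
0 -> A
0 -> A


Result: ABCCCAA


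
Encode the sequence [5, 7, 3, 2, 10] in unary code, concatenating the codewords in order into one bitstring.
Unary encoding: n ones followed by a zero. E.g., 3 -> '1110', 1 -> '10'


Encode each number as n ones followed by a terminating 0:
  5 -> 111110 (6 bits)
  7 -> 11111110 (8 bits)
  3 -> 1110 (4 bits)
  2 -> 110 (3 bits)
  10 -> 11111111110 (11 bits)
Total length = 6 + 8 + 4 + 3 + 11 = 32 bits.

Unary([5, 7, 3, 2, 10]) = 11111011111110111011011111111110 (32 bits)


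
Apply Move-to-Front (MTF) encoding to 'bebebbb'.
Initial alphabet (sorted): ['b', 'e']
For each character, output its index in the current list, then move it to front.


MTF encoding:
'b': index 0 in ['b', 'e'] -> ['b', 'e']
'e': index 1 in ['b', 'e'] -> ['e', 'b']
'b': index 1 in ['e', 'b'] -> ['b', 'e']
'e': index 1 in ['b', 'e'] -> ['e', 'b']
'b': index 1 in ['e', 'b'] -> ['b', 'e']
'b': index 0 in ['b', 'e'] -> ['b', 'e']
'b': index 0 in ['b', 'e'] -> ['b', 'e']


Output: [0, 1, 1, 1, 1, 0, 0]


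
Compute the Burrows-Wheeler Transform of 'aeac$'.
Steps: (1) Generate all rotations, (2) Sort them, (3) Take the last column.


Rotations (sorted):
  0: $aeac -> last char: c
  1: ac$ae -> last char: e
  2: aeac$ -> last char: $
  3: c$aea -> last char: a
  4: eac$a -> last char: a


BWT = ce$aa


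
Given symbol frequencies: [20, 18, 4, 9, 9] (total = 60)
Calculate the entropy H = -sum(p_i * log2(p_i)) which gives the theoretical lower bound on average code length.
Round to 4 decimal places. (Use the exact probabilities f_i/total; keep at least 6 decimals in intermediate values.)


Per-symbol terms -p_i * log2(p_i) with p_i = f_i/60:
  p = 20/60 = 0.333333: log2(p) = -1.584963, -p*log2(p) = 0.528321
  p = 18/60 = 0.300000: log2(p) = -1.736966, -p*log2(p) = 0.521090
  p = 4/60 = 0.066667: log2(p) = -3.906891, -p*log2(p) = 0.260459
  p = 9/60 = 0.150000: log2(p) = -2.736966, -p*log2(p) = 0.410545
  p = 9/60 = 0.150000: log2(p) = -2.736966, -p*log2(p) = 0.410545
H = 0.528321 + 0.521090 + 0.260459 + 0.410545 + 0.410545 = 2.130960

H = 2.131 bits/symbol


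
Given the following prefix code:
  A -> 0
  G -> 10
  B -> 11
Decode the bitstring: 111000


Decoding step by step:
Bits 11 -> B
Bits 10 -> G
Bits 0 -> A
Bits 0 -> A


Decoded message: BGAA


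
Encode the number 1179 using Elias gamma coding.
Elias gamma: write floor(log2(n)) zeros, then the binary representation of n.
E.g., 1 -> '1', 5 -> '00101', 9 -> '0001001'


num_bits = floor(log2(1179)) + 1 = 11
leading_zeros = num_bits - 1 = 10
binary(1179) = 10010011011

Elias gamma(1179) = '0000000000' + '10010011011' = 000000000010010011011 (21 bits)


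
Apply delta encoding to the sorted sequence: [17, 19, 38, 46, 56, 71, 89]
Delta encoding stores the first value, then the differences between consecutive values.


First value: 17
Deltas:
  19 - 17 = 2
  38 - 19 = 19
  46 - 38 = 8
  56 - 46 = 10
  71 - 56 = 15
  89 - 71 = 18


Delta encoded: [17, 2, 19, 8, 10, 15, 18]


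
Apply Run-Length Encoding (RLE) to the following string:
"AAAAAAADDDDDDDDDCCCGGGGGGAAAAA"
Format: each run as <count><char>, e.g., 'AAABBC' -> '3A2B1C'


Scanning runs left to right:
  i=0: run of 'A' x 7 -> '7A'
  i=7: run of 'D' x 9 -> '9D'
  i=16: run of 'C' x 3 -> '3C'
  i=19: run of 'G' x 6 -> '6G'
  i=25: run of 'A' x 5 -> '5A'

RLE = 7A9D3C6G5A


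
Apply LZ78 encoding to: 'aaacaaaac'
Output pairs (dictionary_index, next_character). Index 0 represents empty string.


LZ78 encoding steps:
Dictionary: {0: ''}
Step 1: w='' (idx 0), next='a' -> output (0, 'a'), add 'a' as idx 1
Step 2: w='a' (idx 1), next='a' -> output (1, 'a'), add 'aa' as idx 2
Step 3: w='' (idx 0), next='c' -> output (0, 'c'), add 'c' as idx 3
Step 4: w='aa' (idx 2), next='a' -> output (2, 'a'), add 'aaa' as idx 4
Step 5: w='a' (idx 1), next='c' -> output (1, 'c'), add 'ac' as idx 5


Encoded: [(0, 'a'), (1, 'a'), (0, 'c'), (2, 'a'), (1, 'c')]


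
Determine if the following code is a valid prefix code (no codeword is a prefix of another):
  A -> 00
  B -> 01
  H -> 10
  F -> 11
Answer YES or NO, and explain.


Checking each pair (does one codeword prefix another?):
  A='00' vs B='01': no prefix
  A='00' vs H='10': no prefix
  A='00' vs F='11': no prefix
  B='01' vs A='00': no prefix
  B='01' vs H='10': no prefix
  B='01' vs F='11': no prefix
  H='10' vs A='00': no prefix
  H='10' vs B='01': no prefix
  H='10' vs F='11': no prefix
  F='11' vs A='00': no prefix
  F='11' vs B='01': no prefix
  F='11' vs H='10': no prefix
No violation found over all pairs.

YES -- this is a valid prefix code. No codeword is a prefix of any other codeword.


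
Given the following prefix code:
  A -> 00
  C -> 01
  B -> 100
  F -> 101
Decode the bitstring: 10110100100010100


Decoding step by step:
Bits 101 -> F
Bits 101 -> F
Bits 00 -> A
Bits 100 -> B
Bits 01 -> C
Bits 01 -> C
Bits 00 -> A


Decoded message: FFABCCA


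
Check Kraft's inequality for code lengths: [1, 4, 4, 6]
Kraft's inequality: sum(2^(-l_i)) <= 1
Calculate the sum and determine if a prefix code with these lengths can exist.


Sum = 2^(-1) + 2^(-4) + 2^(-4) + 2^(-6)
    = 0.5 + 0.0625 + 0.0625 + 0.015625
    = 41/64 = 0.640625
Since 0.640625 <= 1, Kraft's inequality IS satisfied.
A prefix code with these lengths CAN exist.

Kraft sum = 0.640625. Satisfied.


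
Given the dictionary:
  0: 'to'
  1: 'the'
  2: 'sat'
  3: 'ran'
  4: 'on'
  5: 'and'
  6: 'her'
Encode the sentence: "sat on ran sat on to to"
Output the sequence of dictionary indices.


Look up each word in the dictionary:
  'sat' -> 2
  'on' -> 4
  'ran' -> 3
  'sat' -> 2
  'on' -> 4
  'to' -> 0
  'to' -> 0

Encoded: [2, 4, 3, 2, 4, 0, 0]


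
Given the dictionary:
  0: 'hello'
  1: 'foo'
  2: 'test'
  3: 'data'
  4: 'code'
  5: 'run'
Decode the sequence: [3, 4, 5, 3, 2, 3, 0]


Look up each index in the dictionary:
  3 -> 'data'
  4 -> 'code'
  5 -> 'run'
  3 -> 'data'
  2 -> 'test'
  3 -> 'data'
  0 -> 'hello'

Decoded: "data code run data test data hello"
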